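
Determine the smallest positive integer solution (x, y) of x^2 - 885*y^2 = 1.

First expand sqrt(885) as a continued fraction. With x_i = (sqrt(885) + m_i)/d_i and (m_0, d_0) = (0, 1): a_0 = floor(sqrt(885)) = 29, since 29^2 = 841 <= 885 < 900 = 30^2.
Iterate m_{i+1} = d_i*a_i - m_i, d_{i+1} = (885 - m_{i+1}^2)/d_i, a_{i+1} = floor((a_0 + m_{i+1})/d_{i+1}):
  m_1 = 1*29 - 0 = 29, d_1 = (885 - 29^2)/1 = 44/1 = 44, a_1 = floor((29 + 29)/44) = 1.
  m_2 = 44*1 - 29 = 15, d_2 = (885 - 15^2)/44 = 660/44 = 15, a_2 = floor((29 + 15)/15) = 2.
  m_3 = 15*2 - 15 = 15, d_3 = (885 - 15^2)/15 = 660/15 = 44, a_3 = floor((29 + 15)/44) = 1.
  m_4 = 44*1 - 15 = 29, d_4 = (885 - 29^2)/44 = 44/44 = 1, a_4 = floor((29 + 29)/1) = 58.
  m_5 = 1*58 - 29 = 29, d_5 = (885 - 29^2)/1 = 44/1 = 44: (m_5, d_5) = (m_1, d_1) = (29, 44), so from here the quotients repeat a_1, ..., a_4; the period length is 4.
So sqrt(885) = [29; (1, 2, 1, 58)] with period length k = 4.
k is even, so the fundamental solution of x^2 - 885y^2 = 1 is (p_{k-1}, q_{k-1}) = (p_3, q_3); compute convergents through index 3.
Convergents (p_i = a_i*p_{i-1} + p_{i-2}, q_i = a_i*q_{i-1} + q_{i-2} with p_{-2}=0, p_{-1}=1, q_{-2}=1, q_{-1}=0):
  i=0: a_0=29, p_0 = 29*1 + 0 = 29, q_0 = 29*0 + 1 = 1.
  i=1: a_1=1, p_1 = 1*29 + 1 = 30, q_1 = 1*1 + 0 = 1.
  i=2: a_2=2, p_2 = 2*30 + 29 = 89, q_2 = 2*1 + 1 = 3.
  i=3: a_3=1, p_3 = 1*89 + 30 = 119, q_3 = 1*3 + 1 = 4.
Check: 119^2 - 885*4^2 = 14161 - 14160 = 1, so (x, y) = (119, 4) solves the equation, and by the theorem it is the least positive solution.

(x, y) = (119, 4)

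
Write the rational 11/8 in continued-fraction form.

Run the Euclidean algorithm on 11 and 8; the successive quotients are the partial quotients a_0, a_1, ... (each step inverts the fractional part left over by the previous one):
  11 = 1*8 + 3, so a_0 = 1.
  8 = 2*3 + 2, so a_1 = 2.
  3 = 1*2 + 1, so a_2 = 1.
  2 = 2*1 + 0, so a_3 = 2.
The remainder reaches 0 after 4 divisions, so the expansion has 4 partial quotients, read off in order.

[1; 2, 1, 2]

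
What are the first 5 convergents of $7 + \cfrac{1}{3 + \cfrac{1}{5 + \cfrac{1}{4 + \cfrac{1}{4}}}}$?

Using the convergent recurrence p_i = a_i*p_{i-1} + p_{i-2}, q_i = a_i*q_{i-1} + q_{i-2} with p_{-2}=0, p_{-1}=1, q_{-2}=1, q_{-1}=0:
  i=0: a_0=7, p_0 = 7*1 + 0 = 7, q_0 = 7*0 + 1 = 1.
  i=1: a_1=3, p_1 = 3*7 + 1 = 22, q_1 = 3*1 + 0 = 3.
  i=2: a_2=5, p_2 = 5*22 + 7 = 117, q_2 = 5*3 + 1 = 16.
  i=3: a_3=4, p_3 = 4*117 + 22 = 490, q_3 = 4*16 + 3 = 67.
  i=4: a_4=4, p_4 = 4*490 + 117 = 2077, q_4 = 4*67 + 16 = 284.

7/1, 22/3, 117/16, 490/67, 2077/284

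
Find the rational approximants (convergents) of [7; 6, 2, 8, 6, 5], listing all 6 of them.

7/1, 43/6, 93/13, 787/110, 4815/673, 24862/3475

Using the convergent recurrence p_i = a_i*p_{i-1} + p_{i-2}, q_i = a_i*q_{i-1} + q_{i-2} with p_{-2}=0, p_{-1}=1, q_{-2}=1, q_{-1}=0:
  i=0: a_0=7, p_0 = 7*1 + 0 = 7, q_0 = 7*0 + 1 = 1.
  i=1: a_1=6, p_1 = 6*7 + 1 = 43, q_1 = 6*1 + 0 = 6.
  i=2: a_2=2, p_2 = 2*43 + 7 = 93, q_2 = 2*6 + 1 = 13.
  i=3: a_3=8, p_3 = 8*93 + 43 = 787, q_3 = 8*13 + 6 = 110.
  i=4: a_4=6, p_4 = 6*787 + 93 = 4815, q_4 = 6*110 + 13 = 673.
  i=5: a_5=5, p_5 = 5*4815 + 787 = 24862, q_5 = 5*673 + 110 = 3475.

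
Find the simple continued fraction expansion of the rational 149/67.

[2; 4, 2, 7]

Run the Euclidean algorithm on 149 and 67; the successive quotients are the partial quotients a_0, a_1, ... (each step inverts the fractional part left over by the previous one):
  149 = 2*67 + 15, so a_0 = 2.
  67 = 4*15 + 7, so a_1 = 4.
  15 = 2*7 + 1, so a_2 = 2.
  7 = 7*1 + 0, so a_3 = 7.
The remainder reaches 0 after 4 divisions, so the expansion has 4 partial quotients, read off in order.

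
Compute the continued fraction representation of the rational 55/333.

[0; 6, 18, 3]

Run the Euclidean algorithm on 55 and 333; the successive quotients are the partial quotients a_0, a_1, ... (each step inverts the fractional part left over by the previous one):
  55 = 0*333 + 55, so a_0 = 0.
  333 = 6*55 + 3, so a_1 = 6.
  55 = 18*3 + 1, so a_2 = 18.
  3 = 3*1 + 0, so a_3 = 3.
The remainder reaches 0 after 4 divisions, so the expansion has 4 partial quotients, read off in order.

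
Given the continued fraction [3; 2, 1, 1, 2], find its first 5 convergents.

3/1, 7/2, 10/3, 17/5, 44/13

Using the convergent recurrence p_i = a_i*p_{i-1} + p_{i-2}, q_i = a_i*q_{i-1} + q_{i-2} with p_{-2}=0, p_{-1}=1, q_{-2}=1, q_{-1}=0:
  i=0: a_0=3, p_0 = 3*1 + 0 = 3, q_0 = 3*0 + 1 = 1.
  i=1: a_1=2, p_1 = 2*3 + 1 = 7, q_1 = 2*1 + 0 = 2.
  i=2: a_2=1, p_2 = 1*7 + 3 = 10, q_2 = 1*2 + 1 = 3.
  i=3: a_3=1, p_3 = 1*10 + 7 = 17, q_3 = 1*3 + 2 = 5.
  i=4: a_4=2, p_4 = 2*17 + 10 = 44, q_4 = 2*5 + 3 = 13.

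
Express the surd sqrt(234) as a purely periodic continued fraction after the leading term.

[15; (3, 2, 1, 2, 1, 2, 3, 30)]

Write x_i = (sqrt(234) + m_i)/d_i with (m_0, d_0) = (0, 1). a_0 = floor(sqrt(234)) = 15, since 15^2 = 225 <= 234 < 256 = 16^2.
Iterate m_{i+1} = d_i*a_i - m_i, d_{i+1} = (234 - m_{i+1}^2)/d_i, a_{i+1} = floor((a_0 + m_{i+1})/d_{i+1}):
  m_1 = 1*15 - 0 = 15, d_1 = (234 - 15^2)/1 = 9/1 = 9, a_1 = floor((15 + 15)/9) = 3.
  m_2 = 9*3 - 15 = 12, d_2 = (234 - 12^2)/9 = 90/9 = 10, a_2 = floor((15 + 12)/10) = 2.
  m_3 = 10*2 - 12 = 8, d_3 = (234 - 8^2)/10 = 170/10 = 17, a_3 = floor((15 + 8)/17) = 1.
  m_4 = 17*1 - 8 = 9, d_4 = (234 - 9^2)/17 = 153/17 = 9, a_4 = floor((15 + 9)/9) = 2.
  m_5 = 9*2 - 9 = 9, d_5 = (234 - 9^2)/9 = 153/9 = 17, a_5 = floor((15 + 9)/17) = 1.
  m_6 = 17*1 - 9 = 8, d_6 = (234 - 8^2)/17 = 170/17 = 10, a_6 = floor((15 + 8)/10) = 2.
  m_7 = 10*2 - 8 = 12, d_7 = (234 - 12^2)/10 = 90/10 = 9, a_7 = floor((15 + 12)/9) = 3.
  m_8 = 9*3 - 12 = 15, d_8 = (234 - 15^2)/9 = 9/9 = 1, a_8 = floor((15 + 15)/1) = 30.
  m_9 = 1*30 - 15 = 15, d_9 = (234 - 15^2)/1 = 9/1 = 9: (m_9, d_9) = (m_1, d_1) = (15, 9), so from here the quotients repeat a_1, ..., a_8; the period length is 8.
Hence the expansion of sqrt(234) is a_0 = 15 followed by the repeating block 3, 2, 1, 2, 1, 2, 3, 30 (period 8).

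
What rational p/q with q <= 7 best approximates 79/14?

17/3

Expand x = 79/14 as a continued fraction with the Euclidean algorithm:
  79 = 5*14 + 9, so a_0 = 5.
  14 = 1*9 + 5, so a_1 = 1.
  9 = 1*5 + 4, so a_2 = 1.
  5 = 1*4 + 1, so a_3 = 1.
  4 = 4*1 + 0, so a_4 = 4.
so x = [5; 1, 1, 1, 4].
Convergents (p_i = a_i*p_{i-1} + p_{i-2}, q_i = a_i*q_{i-1} + q_{i-2} with p_{-2}=0, p_{-1}=1, q_{-2}=1, q_{-1}=0), until the denominator exceeds 7:
  i=0: a_0=5, p_0 = 5*1 + 0 = 5, q_0 = 5*0 + 1 = 1.
  i=1: a_1=1, p_1 = 1*5 + 1 = 6, q_1 = 1*1 + 0 = 1.
  i=2: a_2=1, p_2 = 1*6 + 5 = 11, q_2 = 1*1 + 1 = 2.
  i=3: a_3=1, p_3 = 1*11 + 6 = 17, q_3 = 1*2 + 1 = 3.
  i=4: a_4=4, p_4 = 4*17 + 11 = 79, q_4 = 4*3 + 2 = 14.
q_4 = 14 > 7, so the last convergent with denominator <= 7 is p_3/q_3 = 17/3.
The closest fraction with denominator <= 7 is either p_3/q_3 or the intermediate fraction (k*p_3 + p_2)/(k*q_3 + q_2) with the largest k >= 1 whose denominator stays <= 7; these approach x as k grows, and every other convergent or intermediate fraction in range is farther away.
Largest k: floor((7 - q_2)/q_3) = floor((7 - 2)/3) = 1.
That gives (1*17 + 11)/(1*3 + 2) = 28/5.
Compare the errors: |x - 17/3| = |79*3 - 17*14|/(14*3) = 1/42, and |x - 28/5| = |79*5 - 28*14|/(14*5) = 3/70.
Cross-multiplying, 1*70 = 70 < 126 = 3*42, so 1/42 is smaller: the convergent 17/3 is closer to x than 28/5.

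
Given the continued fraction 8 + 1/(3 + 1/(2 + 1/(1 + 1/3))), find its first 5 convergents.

8/1, 25/3, 58/7, 83/10, 307/37

Using the convergent recurrence p_i = a_i*p_{i-1} + p_{i-2}, q_i = a_i*q_{i-1} + q_{i-2} with p_{-2}=0, p_{-1}=1, q_{-2}=1, q_{-1}=0:
  i=0: a_0=8, p_0 = 8*1 + 0 = 8, q_0 = 8*0 + 1 = 1.
  i=1: a_1=3, p_1 = 3*8 + 1 = 25, q_1 = 3*1 + 0 = 3.
  i=2: a_2=2, p_2 = 2*25 + 8 = 58, q_2 = 2*3 + 1 = 7.
  i=3: a_3=1, p_3 = 1*58 + 25 = 83, q_3 = 1*7 + 3 = 10.
  i=4: a_4=3, p_4 = 3*83 + 58 = 307, q_4 = 3*10 + 7 = 37.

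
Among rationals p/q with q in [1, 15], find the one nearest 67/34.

Expand x = 67/34 as a continued fraction with the Euclidean algorithm:
  67 = 1*34 + 33, so a_0 = 1.
  34 = 1*33 + 1, so a_1 = 1.
  33 = 33*1 + 0, so a_2 = 33.
so x = [1; 1, 33].
Convergents (p_i = a_i*p_{i-1} + p_{i-2}, q_i = a_i*q_{i-1} + q_{i-2} with p_{-2}=0, p_{-1}=1, q_{-2}=1, q_{-1}=0), until the denominator exceeds 15:
  i=0: a_0=1, p_0 = 1*1 + 0 = 1, q_0 = 1*0 + 1 = 1.
  i=1: a_1=1, p_1 = 1*1 + 1 = 2, q_1 = 1*1 + 0 = 1.
  i=2: a_2=33, p_2 = 33*2 + 1 = 67, q_2 = 33*1 + 1 = 34.
q_2 = 34 > 15, so the last convergent with denominator <= 15 is p_1/q_1 = 2/1.
The closest fraction with denominator <= 15 is either p_1/q_1 or the intermediate fraction (k*p_1 + p_0)/(k*q_1 + q_0) with the largest k >= 1 whose denominator stays <= 15; these approach x as k grows, and every other convergent or intermediate fraction in range is farther away.
Largest k: floor((15 - q_0)/q_1) = floor((15 - 1)/1) = 14.
That gives (14*2 + 1)/(14*1 + 1) = 29/15.
Compare the errors: |x - 2/1| = |67*1 - 2*34|/(34*1) = 1/34, and |x - 29/15| = |67*15 - 29*34|/(34*15) = 19/510.
Cross-multiplying, 1*510 = 510 < 646 = 19*34, so 1/34 is smaller: the convergent 2/1 is closer to x than 29/15.

2/1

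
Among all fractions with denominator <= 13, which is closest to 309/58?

16/3

Expand x = 309/58 as a continued fraction with the Euclidean algorithm:
  309 = 5*58 + 19, so a_0 = 5.
  58 = 3*19 + 1, so a_1 = 3.
  19 = 19*1 + 0, so a_2 = 19.
so x = [5; 3, 19].
Convergents (p_i = a_i*p_{i-1} + p_{i-2}, q_i = a_i*q_{i-1} + q_{i-2} with p_{-2}=0, p_{-1}=1, q_{-2}=1, q_{-1}=0), until the denominator exceeds 13:
  i=0: a_0=5, p_0 = 5*1 + 0 = 5, q_0 = 5*0 + 1 = 1.
  i=1: a_1=3, p_1 = 3*5 + 1 = 16, q_1 = 3*1 + 0 = 3.
  i=2: a_2=19, p_2 = 19*16 + 5 = 309, q_2 = 19*3 + 1 = 58.
q_2 = 58 > 13, so the last convergent with denominator <= 13 is p_1/q_1 = 16/3.
The closest fraction with denominator <= 13 is either p_1/q_1 or the intermediate fraction (k*p_1 + p_0)/(k*q_1 + q_0) with the largest k >= 1 whose denominator stays <= 13; these approach x as k grows, and every other convergent or intermediate fraction in range is farther away.
Largest k: floor((13 - q_0)/q_1) = floor((13 - 1)/3) = 4.
That gives (4*16 + 5)/(4*3 + 1) = 69/13.
Compare the errors: |x - 16/3| = |309*3 - 16*58|/(58*3) = 1/174, and |x - 69/13| = |309*13 - 69*58|/(58*13) = 15/754.
Cross-multiplying, 1*754 = 754 < 2610 = 15*174, so 1/174 is smaller: the convergent 16/3 is closer to x than 69/13.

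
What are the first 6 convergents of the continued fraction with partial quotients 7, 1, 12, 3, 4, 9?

7/1, 8/1, 103/13, 317/40, 1371/173, 12656/1597

Using the convergent recurrence p_i = a_i*p_{i-1} + p_{i-2}, q_i = a_i*q_{i-1} + q_{i-2} with p_{-2}=0, p_{-1}=1, q_{-2}=1, q_{-1}=0:
  i=0: a_0=7, p_0 = 7*1 + 0 = 7, q_0 = 7*0 + 1 = 1.
  i=1: a_1=1, p_1 = 1*7 + 1 = 8, q_1 = 1*1 + 0 = 1.
  i=2: a_2=12, p_2 = 12*8 + 7 = 103, q_2 = 12*1 + 1 = 13.
  i=3: a_3=3, p_3 = 3*103 + 8 = 317, q_3 = 3*13 + 1 = 40.
  i=4: a_4=4, p_4 = 4*317 + 103 = 1371, q_4 = 4*40 + 13 = 173.
  i=5: a_5=9, p_5 = 9*1371 + 317 = 12656, q_5 = 9*173 + 40 = 1597.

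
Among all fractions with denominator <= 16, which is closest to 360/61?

Expand x = 360/61 as a continued fraction with the Euclidean algorithm:
  360 = 5*61 + 55, so a_0 = 5.
  61 = 1*55 + 6, so a_1 = 1.
  55 = 9*6 + 1, so a_2 = 9.
  6 = 6*1 + 0, so a_3 = 6.
so x = [5; 1, 9, 6].
Convergents (p_i = a_i*p_{i-1} + p_{i-2}, q_i = a_i*q_{i-1} + q_{i-2} with p_{-2}=0, p_{-1}=1, q_{-2}=1, q_{-1}=0), until the denominator exceeds 16:
  i=0: a_0=5, p_0 = 5*1 + 0 = 5, q_0 = 5*0 + 1 = 1.
  i=1: a_1=1, p_1 = 1*5 + 1 = 6, q_1 = 1*1 + 0 = 1.
  i=2: a_2=9, p_2 = 9*6 + 5 = 59, q_2 = 9*1 + 1 = 10.
  i=3: a_3=6, p_3 = 6*59 + 6 = 360, q_3 = 6*10 + 1 = 61.
q_3 = 61 > 16, so the last convergent with denominator <= 16 is p_2/q_2 = 59/10.
The closest fraction with denominator <= 16 is either p_2/q_2 or the intermediate fraction (k*p_2 + p_1)/(k*q_2 + q_1) with the largest k >= 1 whose denominator stays <= 16; these approach x as k grows, and every other convergent or intermediate fraction in range is farther away.
Largest k: floor((16 - q_1)/q_2) = floor((16 - 1)/10) = 1.
That gives (1*59 + 6)/(1*10 + 1) = 65/11.
Compare the errors: |x - 59/10| = |360*10 - 59*61|/(61*10) = 1/610, and |x - 65/11| = |360*11 - 65*61|/(61*11) = 5/671.
Cross-multiplying, 1*671 = 671 < 3050 = 5*610, so 1/610 is smaller: the convergent 59/10 is closer to x than 65/11.

59/10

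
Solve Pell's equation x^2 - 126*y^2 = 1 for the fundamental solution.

First expand sqrt(126) as a continued fraction. With x_i = (sqrt(126) + m_i)/d_i and (m_0, d_0) = (0, 1): a_0 = floor(sqrt(126)) = 11, since 11^2 = 121 <= 126 < 144 = 12^2.
Iterate m_{i+1} = d_i*a_i - m_i, d_{i+1} = (126 - m_{i+1}^2)/d_i, a_{i+1} = floor((a_0 + m_{i+1})/d_{i+1}):
  m_1 = 1*11 - 0 = 11, d_1 = (126 - 11^2)/1 = 5/1 = 5, a_1 = floor((11 + 11)/5) = 4.
  m_2 = 5*4 - 11 = 9, d_2 = (126 - 9^2)/5 = 45/5 = 9, a_2 = floor((11 + 9)/9) = 2.
  m_3 = 9*2 - 9 = 9, d_3 = (126 - 9^2)/9 = 45/9 = 5, a_3 = floor((11 + 9)/5) = 4.
  m_4 = 5*4 - 9 = 11, d_4 = (126 - 11^2)/5 = 5/5 = 1, a_4 = floor((11 + 11)/1) = 22.
  m_5 = 1*22 - 11 = 11, d_5 = (126 - 11^2)/1 = 5/1 = 5: (m_5, d_5) = (m_1, d_1) = (11, 5), so from here the quotients repeat a_1, ..., a_4; the period length is 4.
So sqrt(126) = [11; (4, 2, 4, 22)] with period length k = 4.
k is even, so the fundamental solution of x^2 - 126y^2 = 1 is (p_{k-1}, q_{k-1}) = (p_3, q_3); compute convergents through index 3.
Convergents (p_i = a_i*p_{i-1} + p_{i-2}, q_i = a_i*q_{i-1} + q_{i-2} with p_{-2}=0, p_{-1}=1, q_{-2}=1, q_{-1}=0):
  i=0: a_0=11, p_0 = 11*1 + 0 = 11, q_0 = 11*0 + 1 = 1.
  i=1: a_1=4, p_1 = 4*11 + 1 = 45, q_1 = 4*1 + 0 = 4.
  i=2: a_2=2, p_2 = 2*45 + 11 = 101, q_2 = 2*4 + 1 = 9.
  i=3: a_3=4, p_3 = 4*101 + 45 = 449, q_3 = 4*9 + 4 = 40.
Check: 449^2 - 126*40^2 = 201601 - 201600 = 1, so (x, y) = (449, 40) solves the equation, and by the theorem it is the least positive solution.

(x, y) = (449, 40)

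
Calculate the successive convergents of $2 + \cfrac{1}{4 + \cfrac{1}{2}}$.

Using the convergent recurrence p_i = a_i*p_{i-1} + p_{i-2}, q_i = a_i*q_{i-1} + q_{i-2} with p_{-2}=0, p_{-1}=1, q_{-2}=1, q_{-1}=0:
  i=0: a_0=2, p_0 = 2*1 + 0 = 2, q_0 = 2*0 + 1 = 1.
  i=1: a_1=4, p_1 = 4*2 + 1 = 9, q_1 = 4*1 + 0 = 4.
  i=2: a_2=2, p_2 = 2*9 + 2 = 20, q_2 = 2*4 + 1 = 9.

2/1, 9/4, 20/9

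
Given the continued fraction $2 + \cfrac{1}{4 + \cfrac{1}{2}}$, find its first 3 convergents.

2/1, 9/4, 20/9

Using the convergent recurrence p_i = a_i*p_{i-1} + p_{i-2}, q_i = a_i*q_{i-1} + q_{i-2} with p_{-2}=0, p_{-1}=1, q_{-2}=1, q_{-1}=0:
  i=0: a_0=2, p_0 = 2*1 + 0 = 2, q_0 = 2*0 + 1 = 1.
  i=1: a_1=4, p_1 = 4*2 + 1 = 9, q_1 = 4*1 + 0 = 4.
  i=2: a_2=2, p_2 = 2*9 + 2 = 20, q_2 = 2*4 + 1 = 9.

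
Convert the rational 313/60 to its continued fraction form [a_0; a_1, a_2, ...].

Run the Euclidean algorithm on 313 and 60; the successive quotients are the partial quotients a_0, a_1, ... (each step inverts the fractional part left over by the previous one):
  313 = 5*60 + 13, so a_0 = 5.
  60 = 4*13 + 8, so a_1 = 4.
  13 = 1*8 + 5, so a_2 = 1.
  8 = 1*5 + 3, so a_3 = 1.
  5 = 1*3 + 2, so a_4 = 1.
  3 = 1*2 + 1, so a_5 = 1.
  2 = 2*1 + 0, so a_6 = 2.
The remainder reaches 0 after 7 divisions, so the expansion has 7 partial quotients, read off in order.

[5; 4, 1, 1, 1, 1, 2]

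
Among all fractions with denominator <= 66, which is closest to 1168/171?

403/59

Expand x = 1168/171 as a continued fraction with the Euclidean algorithm:
  1168 = 6*171 + 142, so a_0 = 6.
  171 = 1*142 + 29, so a_1 = 1.
  142 = 4*29 + 26, so a_2 = 4.
  29 = 1*26 + 3, so a_3 = 1.
  26 = 8*3 + 2, so a_4 = 8.
  3 = 1*2 + 1, so a_5 = 1.
  2 = 2*1 + 0, so a_6 = 2.
so x = [6; 1, 4, 1, 8, 1, 2].
Convergents (p_i = a_i*p_{i-1} + p_{i-2}, q_i = a_i*q_{i-1} + q_{i-2} with p_{-2}=0, p_{-1}=1, q_{-2}=1, q_{-1}=0), until the denominator exceeds 66:
  i=0: a_0=6, p_0 = 6*1 + 0 = 6, q_0 = 6*0 + 1 = 1.
  i=1: a_1=1, p_1 = 1*6 + 1 = 7, q_1 = 1*1 + 0 = 1.
  i=2: a_2=4, p_2 = 4*7 + 6 = 34, q_2 = 4*1 + 1 = 5.
  i=3: a_3=1, p_3 = 1*34 + 7 = 41, q_3 = 1*5 + 1 = 6.
  i=4: a_4=8, p_4 = 8*41 + 34 = 362, q_4 = 8*6 + 5 = 53.
  i=5: a_5=1, p_5 = 1*362 + 41 = 403, q_5 = 1*53 + 6 = 59.
  i=6: a_6=2, p_6 = 2*403 + 362 = 1168, q_6 = 2*59 + 53 = 171.
q_6 = 171 > 66, so the last convergent with denominator <= 66 is p_5/q_5 = 403/59.
The closest fraction with denominator <= 66 is either p_5/q_5 or the intermediate fraction (k*p_5 + p_4)/(k*q_5 + q_4) with the largest k >= 1 whose denominator stays <= 66; these approach x as k grows, and every other convergent or intermediate fraction in range is farther away.
Largest k: floor((66 - q_4)/q_5) = floor((66 - 53)/59) = 0.
Since k = 0, no intermediate fraction beyond p_5/q_5 has denominator <= 66, so the convergent 403/59 is the closest (its error is |1168*59 - 403*171|/(171*59) = 1/10089).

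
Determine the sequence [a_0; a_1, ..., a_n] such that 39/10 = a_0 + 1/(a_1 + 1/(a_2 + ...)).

Run the Euclidean algorithm on 39 and 10; the successive quotients are the partial quotients a_0, a_1, ... (each step inverts the fractional part left over by the previous one):
  39 = 3*10 + 9, so a_0 = 3.
  10 = 1*9 + 1, so a_1 = 1.
  9 = 9*1 + 0, so a_2 = 9.
The remainder reaches 0 after 3 divisions, so the expansion has 3 partial quotients, read off in order.

[3; 1, 9]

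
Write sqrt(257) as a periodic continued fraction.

[16; (32)]

Write x_i = (sqrt(257) + m_i)/d_i with (m_0, d_0) = (0, 1). a_0 = floor(sqrt(257)) = 16, since 16^2 = 256 <= 257 < 289 = 17^2.
Iterate m_{i+1} = d_i*a_i - m_i, d_{i+1} = (257 - m_{i+1}^2)/d_i, a_{i+1} = floor((a_0 + m_{i+1})/d_{i+1}):
  m_1 = 1*16 - 0 = 16, d_1 = (257 - 16^2)/1 = 1/1 = 1, a_1 = floor((16 + 16)/1) = 32.
  m_2 = 1*32 - 16 = 16, d_2 = (257 - 16^2)/1 = 1/1 = 1: (m_2, d_2) = (m_1, d_1) = (16, 1), so from here the quotient a_1 repeats; the period length is 1.
Hence the expansion of sqrt(257) is a_0 = 16 followed by the repeating block 32 (period 1).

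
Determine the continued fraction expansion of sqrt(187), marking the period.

Write x_i = (sqrt(187) + m_i)/d_i with (m_0, d_0) = (0, 1). a_0 = floor(sqrt(187)) = 13, since 13^2 = 169 <= 187 < 196 = 14^2.
Iterate m_{i+1} = d_i*a_i - m_i, d_{i+1} = (187 - m_{i+1}^2)/d_i, a_{i+1} = floor((a_0 + m_{i+1})/d_{i+1}):
  m_1 = 1*13 - 0 = 13, d_1 = (187 - 13^2)/1 = 18/1 = 18, a_1 = floor((13 + 13)/18) = 1.
  m_2 = 18*1 - 13 = 5, d_2 = (187 - 5^2)/18 = 162/18 = 9, a_2 = floor((13 + 5)/9) = 2.
  m_3 = 9*2 - 5 = 13, d_3 = (187 - 13^2)/9 = 18/9 = 2, a_3 = floor((13 + 13)/2) = 13.
  m_4 = 2*13 - 13 = 13, d_4 = (187 - 13^2)/2 = 18/2 = 9, a_4 = floor((13 + 13)/9) = 2.
  m_5 = 9*2 - 13 = 5, d_5 = (187 - 5^2)/9 = 162/9 = 18, a_5 = floor((13 + 5)/18) = 1.
  m_6 = 18*1 - 5 = 13, d_6 = (187 - 13^2)/18 = 18/18 = 1, a_6 = floor((13 + 13)/1) = 26.
  m_7 = 1*26 - 13 = 13, d_7 = (187 - 13^2)/1 = 18/1 = 18: (m_7, d_7) = (m_1, d_1) = (13, 18), so from here the quotients repeat a_1, ..., a_6; the period length is 6.
Hence the expansion of sqrt(187) is a_0 = 13 followed by the repeating block 1, 2, 13, 2, 1, 26 (period 6).

[13; (1, 2, 13, 2, 1, 26)]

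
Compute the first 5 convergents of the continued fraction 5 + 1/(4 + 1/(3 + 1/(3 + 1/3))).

Using the convergent recurrence p_i = a_i*p_{i-1} + p_{i-2}, q_i = a_i*q_{i-1} + q_{i-2} with p_{-2}=0, p_{-1}=1, q_{-2}=1, q_{-1}=0:
  i=0: a_0=5, p_0 = 5*1 + 0 = 5, q_0 = 5*0 + 1 = 1.
  i=1: a_1=4, p_1 = 4*5 + 1 = 21, q_1 = 4*1 + 0 = 4.
  i=2: a_2=3, p_2 = 3*21 + 5 = 68, q_2 = 3*4 + 1 = 13.
  i=3: a_3=3, p_3 = 3*68 + 21 = 225, q_3 = 3*13 + 4 = 43.
  i=4: a_4=3, p_4 = 3*225 + 68 = 743, q_4 = 3*43 + 13 = 142.

5/1, 21/4, 68/13, 225/43, 743/142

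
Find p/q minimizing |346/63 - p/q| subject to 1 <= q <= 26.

11/2

Expand x = 346/63 as a continued fraction with the Euclidean algorithm:
  346 = 5*63 + 31, so a_0 = 5.
  63 = 2*31 + 1, so a_1 = 2.
  31 = 31*1 + 0, so a_2 = 31.
so x = [5; 2, 31].
Convergents (p_i = a_i*p_{i-1} + p_{i-2}, q_i = a_i*q_{i-1} + q_{i-2} with p_{-2}=0, p_{-1}=1, q_{-2}=1, q_{-1}=0), until the denominator exceeds 26:
  i=0: a_0=5, p_0 = 5*1 + 0 = 5, q_0 = 5*0 + 1 = 1.
  i=1: a_1=2, p_1 = 2*5 + 1 = 11, q_1 = 2*1 + 0 = 2.
  i=2: a_2=31, p_2 = 31*11 + 5 = 346, q_2 = 31*2 + 1 = 63.
q_2 = 63 > 26, so the last convergent with denominator <= 26 is p_1/q_1 = 11/2.
The closest fraction with denominator <= 26 is either p_1/q_1 or the intermediate fraction (k*p_1 + p_0)/(k*q_1 + q_0) with the largest k >= 1 whose denominator stays <= 26; these approach x as k grows, and every other convergent or intermediate fraction in range is farther away.
Largest k: floor((26 - q_0)/q_1) = floor((26 - 1)/2) = 12.
That gives (12*11 + 5)/(12*2 + 1) = 137/25.
Compare the errors: |x - 11/2| = |346*2 - 11*63|/(63*2) = 1/126, and |x - 137/25| = |346*25 - 137*63|/(63*25) = 19/1575.
Cross-multiplying, 1*1575 = 1575 < 2394 = 19*126, so 1/126 is smaller: the convergent 11/2 is closer to x than 137/25.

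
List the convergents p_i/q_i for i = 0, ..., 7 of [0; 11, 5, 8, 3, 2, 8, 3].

0/1, 1/11, 5/56, 41/459, 128/1433, 297/3325, 2504/28033, 7809/87424

Using the convergent recurrence p_i = a_i*p_{i-1} + p_{i-2}, q_i = a_i*q_{i-1} + q_{i-2} with p_{-2}=0, p_{-1}=1, q_{-2}=1, q_{-1}=0:
  i=0: a_0=0, p_0 = 0*1 + 0 = 0, q_0 = 0*0 + 1 = 1.
  i=1: a_1=11, p_1 = 11*0 + 1 = 1, q_1 = 11*1 + 0 = 11.
  i=2: a_2=5, p_2 = 5*1 + 0 = 5, q_2 = 5*11 + 1 = 56.
  i=3: a_3=8, p_3 = 8*5 + 1 = 41, q_3 = 8*56 + 11 = 459.
  i=4: a_4=3, p_4 = 3*41 + 5 = 128, q_4 = 3*459 + 56 = 1433.
  i=5: a_5=2, p_5 = 2*128 + 41 = 297, q_5 = 2*1433 + 459 = 3325.
  i=6: a_6=8, p_6 = 8*297 + 128 = 2504, q_6 = 8*3325 + 1433 = 28033.
  i=7: a_7=3, p_7 = 3*2504 + 297 = 7809, q_7 = 3*28033 + 3325 = 87424.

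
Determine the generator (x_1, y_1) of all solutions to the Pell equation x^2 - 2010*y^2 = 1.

(x, y) = (269, 6)

First expand sqrt(2010) as a continued fraction. With x_i = (sqrt(2010) + m_i)/d_i and (m_0, d_0) = (0, 1): a_0 = floor(sqrt(2010)) = 44, since 44^2 = 1936 <= 2010 < 2025 = 45^2.
Iterate m_{i+1} = d_i*a_i - m_i, d_{i+1} = (2010 - m_{i+1}^2)/d_i, a_{i+1} = floor((a_0 + m_{i+1})/d_{i+1}):
  m_1 = 1*44 - 0 = 44, d_1 = (2010 - 44^2)/1 = 74/1 = 74, a_1 = floor((44 + 44)/74) = 1.
  m_2 = 74*1 - 44 = 30, d_2 = (2010 - 30^2)/74 = 1110/74 = 15, a_2 = floor((44 + 30)/15) = 4.
  m_3 = 15*4 - 30 = 30, d_3 = (2010 - 30^2)/15 = 1110/15 = 74, a_3 = floor((44 + 30)/74) = 1.
  m_4 = 74*1 - 30 = 44, d_4 = (2010 - 44^2)/74 = 74/74 = 1, a_4 = floor((44 + 44)/1) = 88.
  m_5 = 1*88 - 44 = 44, d_5 = (2010 - 44^2)/1 = 74/1 = 74: (m_5, d_5) = (m_1, d_1) = (44, 74), so from here the quotients repeat a_1, ..., a_4; the period length is 4.
So sqrt(2010) = [44; (1, 4, 1, 88)] with period length k = 4.
k is even, so the fundamental solution of x^2 - 2010y^2 = 1 is (p_{k-1}, q_{k-1}) = (p_3, q_3); compute convergents through index 3.
Convergents (p_i = a_i*p_{i-1} + p_{i-2}, q_i = a_i*q_{i-1} + q_{i-2} with p_{-2}=0, p_{-1}=1, q_{-2}=1, q_{-1}=0):
  i=0: a_0=44, p_0 = 44*1 + 0 = 44, q_0 = 44*0 + 1 = 1.
  i=1: a_1=1, p_1 = 1*44 + 1 = 45, q_1 = 1*1 + 0 = 1.
  i=2: a_2=4, p_2 = 4*45 + 44 = 224, q_2 = 4*1 + 1 = 5.
  i=3: a_3=1, p_3 = 1*224 + 45 = 269, q_3 = 1*5 + 1 = 6.
Check: 269^2 - 2010*6^2 = 72361 - 72360 = 1, so (x, y) = (269, 6) solves the equation, and by the theorem it is the least positive solution.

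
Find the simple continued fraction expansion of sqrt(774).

[27; (1, 4, 1, 1, 2, 1, 1, 4, 1, 54)]

Write x_i = (sqrt(774) + m_i)/d_i with (m_0, d_0) = (0, 1). a_0 = floor(sqrt(774)) = 27, since 27^2 = 729 <= 774 < 784 = 28^2.
Iterate m_{i+1} = d_i*a_i - m_i, d_{i+1} = (774 - m_{i+1}^2)/d_i, a_{i+1} = floor((a_0 + m_{i+1})/d_{i+1}):
  m_1 = 1*27 - 0 = 27, d_1 = (774 - 27^2)/1 = 45/1 = 45, a_1 = floor((27 + 27)/45) = 1.
  m_2 = 45*1 - 27 = 18, d_2 = (774 - 18^2)/45 = 450/45 = 10, a_2 = floor((27 + 18)/10) = 4.
  m_3 = 10*4 - 18 = 22, d_3 = (774 - 22^2)/10 = 290/10 = 29, a_3 = floor((27 + 22)/29) = 1.
  m_4 = 29*1 - 22 = 7, d_4 = (774 - 7^2)/29 = 725/29 = 25, a_4 = floor((27 + 7)/25) = 1.
  m_5 = 25*1 - 7 = 18, d_5 = (774 - 18^2)/25 = 450/25 = 18, a_5 = floor((27 + 18)/18) = 2.
  m_6 = 18*2 - 18 = 18, d_6 = (774 - 18^2)/18 = 450/18 = 25, a_6 = floor((27 + 18)/25) = 1.
  m_7 = 25*1 - 18 = 7, d_7 = (774 - 7^2)/25 = 725/25 = 29, a_7 = floor((27 + 7)/29) = 1.
  m_8 = 29*1 - 7 = 22, d_8 = (774 - 22^2)/29 = 290/29 = 10, a_8 = floor((27 + 22)/10) = 4.
  m_9 = 10*4 - 22 = 18, d_9 = (774 - 18^2)/10 = 450/10 = 45, a_9 = floor((27 + 18)/45) = 1.
  m_10 = 45*1 - 18 = 27, d_10 = (774 - 27^2)/45 = 45/45 = 1, a_10 = floor((27 + 27)/1) = 54.
  m_11 = 1*54 - 27 = 27, d_11 = (774 - 27^2)/1 = 45/1 = 45: (m_11, d_11) = (m_1, d_1) = (27, 45), so from here the quotients repeat a_1, ..., a_10; the period length is 10.
Hence the expansion of sqrt(774) is a_0 = 27 followed by the repeating block 1, 4, 1, 1, 2, 1, 1, 4, 1, 54 (period 10).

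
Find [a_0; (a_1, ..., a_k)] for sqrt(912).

[30; (5, 60)]

Write x_i = (sqrt(912) + m_i)/d_i with (m_0, d_0) = (0, 1). a_0 = floor(sqrt(912)) = 30, since 30^2 = 900 <= 912 < 961 = 31^2.
Iterate m_{i+1} = d_i*a_i - m_i, d_{i+1} = (912 - m_{i+1}^2)/d_i, a_{i+1} = floor((a_0 + m_{i+1})/d_{i+1}):
  m_1 = 1*30 - 0 = 30, d_1 = (912 - 30^2)/1 = 12/1 = 12, a_1 = floor((30 + 30)/12) = 5.
  m_2 = 12*5 - 30 = 30, d_2 = (912 - 30^2)/12 = 12/12 = 1, a_2 = floor((30 + 30)/1) = 60.
  m_3 = 1*60 - 30 = 30, d_3 = (912 - 30^2)/1 = 12/1 = 12: (m_3, d_3) = (m_1, d_1) = (30, 12), so from here the quotients repeat a_1, a_2; the period length is 2.
Hence the expansion of sqrt(912) is a_0 = 30 followed by the repeating block 5, 60 (period 2).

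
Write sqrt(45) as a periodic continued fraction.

[6; (1, 2, 2, 2, 1, 12)]

Write x_i = (sqrt(45) + m_i)/d_i with (m_0, d_0) = (0, 1). a_0 = floor(sqrt(45)) = 6, since 6^2 = 36 <= 45 < 49 = 7^2.
Iterate m_{i+1} = d_i*a_i - m_i, d_{i+1} = (45 - m_{i+1}^2)/d_i, a_{i+1} = floor((a_0 + m_{i+1})/d_{i+1}):
  m_1 = 1*6 - 0 = 6, d_1 = (45 - 6^2)/1 = 9/1 = 9, a_1 = floor((6 + 6)/9) = 1.
  m_2 = 9*1 - 6 = 3, d_2 = (45 - 3^2)/9 = 36/9 = 4, a_2 = floor((6 + 3)/4) = 2.
  m_3 = 4*2 - 3 = 5, d_3 = (45 - 5^2)/4 = 20/4 = 5, a_3 = floor((6 + 5)/5) = 2.
  m_4 = 5*2 - 5 = 5, d_4 = (45 - 5^2)/5 = 20/5 = 4, a_4 = floor((6 + 5)/4) = 2.
  m_5 = 4*2 - 5 = 3, d_5 = (45 - 3^2)/4 = 36/4 = 9, a_5 = floor((6 + 3)/9) = 1.
  m_6 = 9*1 - 3 = 6, d_6 = (45 - 6^2)/9 = 9/9 = 1, a_6 = floor((6 + 6)/1) = 12.
  m_7 = 1*12 - 6 = 6, d_7 = (45 - 6^2)/1 = 9/1 = 9: (m_7, d_7) = (m_1, d_1) = (6, 9), so from here the quotients repeat a_1, ..., a_6; the period length is 6.
Hence the expansion of sqrt(45) is a_0 = 6 followed by the repeating block 1, 2, 2, 2, 1, 12 (period 6).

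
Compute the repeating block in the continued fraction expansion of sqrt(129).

[11; (2, 1, 3, 1, 6, 1, 3, 1, 2, 22)]

Write x_i = (sqrt(129) + m_i)/d_i with (m_0, d_0) = (0, 1). a_0 = floor(sqrt(129)) = 11, since 11^2 = 121 <= 129 < 144 = 12^2.
Iterate m_{i+1} = d_i*a_i - m_i, d_{i+1} = (129 - m_{i+1}^2)/d_i, a_{i+1} = floor((a_0 + m_{i+1})/d_{i+1}):
  m_1 = 1*11 - 0 = 11, d_1 = (129 - 11^2)/1 = 8/1 = 8, a_1 = floor((11 + 11)/8) = 2.
  m_2 = 8*2 - 11 = 5, d_2 = (129 - 5^2)/8 = 104/8 = 13, a_2 = floor((11 + 5)/13) = 1.
  m_3 = 13*1 - 5 = 8, d_3 = (129 - 8^2)/13 = 65/13 = 5, a_3 = floor((11 + 8)/5) = 3.
  m_4 = 5*3 - 8 = 7, d_4 = (129 - 7^2)/5 = 80/5 = 16, a_4 = floor((11 + 7)/16) = 1.
  m_5 = 16*1 - 7 = 9, d_5 = (129 - 9^2)/16 = 48/16 = 3, a_5 = floor((11 + 9)/3) = 6.
  m_6 = 3*6 - 9 = 9, d_6 = (129 - 9^2)/3 = 48/3 = 16, a_6 = floor((11 + 9)/16) = 1.
  m_7 = 16*1 - 9 = 7, d_7 = (129 - 7^2)/16 = 80/16 = 5, a_7 = floor((11 + 7)/5) = 3.
  m_8 = 5*3 - 7 = 8, d_8 = (129 - 8^2)/5 = 65/5 = 13, a_8 = floor((11 + 8)/13) = 1.
  m_9 = 13*1 - 8 = 5, d_9 = (129 - 5^2)/13 = 104/13 = 8, a_9 = floor((11 + 5)/8) = 2.
  m_10 = 8*2 - 5 = 11, d_10 = (129 - 11^2)/8 = 8/8 = 1, a_10 = floor((11 + 11)/1) = 22.
  m_11 = 1*22 - 11 = 11, d_11 = (129 - 11^2)/1 = 8/1 = 8: (m_11, d_11) = (m_1, d_1) = (11, 8), so from here the quotients repeat a_1, ..., a_10; the period length is 10.
Hence the expansion of sqrt(129) is a_0 = 11 followed by the repeating block 2, 1, 3, 1, 6, 1, 3, 1, 2, 22 (period 10).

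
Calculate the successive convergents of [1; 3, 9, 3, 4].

Using the convergent recurrence p_i = a_i*p_{i-1} + p_{i-2}, q_i = a_i*q_{i-1} + q_{i-2} with p_{-2}=0, p_{-1}=1, q_{-2}=1, q_{-1}=0:
  i=0: a_0=1, p_0 = 1*1 + 0 = 1, q_0 = 1*0 + 1 = 1.
  i=1: a_1=3, p_1 = 3*1 + 1 = 4, q_1 = 3*1 + 0 = 3.
  i=2: a_2=9, p_2 = 9*4 + 1 = 37, q_2 = 9*3 + 1 = 28.
  i=3: a_3=3, p_3 = 3*37 + 4 = 115, q_3 = 3*28 + 3 = 87.
  i=4: a_4=4, p_4 = 4*115 + 37 = 497, q_4 = 4*87 + 28 = 376.

1/1, 4/3, 37/28, 115/87, 497/376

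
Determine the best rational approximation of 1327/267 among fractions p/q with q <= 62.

Expand x = 1327/267 as a continued fraction with the Euclidean algorithm:
  1327 = 4*267 + 259, so a_0 = 4.
  267 = 1*259 + 8, so a_1 = 1.
  259 = 32*8 + 3, so a_2 = 32.
  8 = 2*3 + 2, so a_3 = 2.
  3 = 1*2 + 1, so a_4 = 1.
  2 = 2*1 + 0, so a_5 = 2.
so x = [4; 1, 32, 2, 1, 2].
Convergents (p_i = a_i*p_{i-1} + p_{i-2}, q_i = a_i*q_{i-1} + q_{i-2} with p_{-2}=0, p_{-1}=1, q_{-2}=1, q_{-1}=0), until the denominator exceeds 62:
  i=0: a_0=4, p_0 = 4*1 + 0 = 4, q_0 = 4*0 + 1 = 1.
  i=1: a_1=1, p_1 = 1*4 + 1 = 5, q_1 = 1*1 + 0 = 1.
  i=2: a_2=32, p_2 = 32*5 + 4 = 164, q_2 = 32*1 + 1 = 33.
  i=3: a_3=2, p_3 = 2*164 + 5 = 333, q_3 = 2*33 + 1 = 67.
q_3 = 67 > 62, so the last convergent with denominator <= 62 is p_2/q_2 = 164/33.
The closest fraction with denominator <= 62 is either p_2/q_2 or the intermediate fraction (k*p_2 + p_1)/(k*q_2 + q_1) with the largest k >= 1 whose denominator stays <= 62; these approach x as k grows, and every other convergent or intermediate fraction in range is farther away.
Largest k: floor((62 - q_1)/q_2) = floor((62 - 1)/33) = 1.
That gives (1*164 + 5)/(1*33 + 1) = 169/34.
Compare the errors: |x - 164/33| = |1327*33 - 164*267|/(267*33) = 3/8811, and |x - 169/34| = |1327*34 - 169*267|/(267*34) = 5/9078.
Cross-multiplying, 3*9078 = 27234 < 44055 = 5*8811, so 3/8811 is smaller: the convergent 164/33 is closer to x than 169/34.

164/33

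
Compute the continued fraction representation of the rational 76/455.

[0; 5, 1, 75]

Run the Euclidean algorithm on 76 and 455; the successive quotients are the partial quotients a_0, a_1, ... (each step inverts the fractional part left over by the previous one):
  76 = 0*455 + 76, so a_0 = 0.
  455 = 5*76 + 75, so a_1 = 5.
  76 = 1*75 + 1, so a_2 = 1.
  75 = 75*1 + 0, so a_3 = 75.
The remainder reaches 0 after 4 divisions, so the expansion has 4 partial quotients, read off in order.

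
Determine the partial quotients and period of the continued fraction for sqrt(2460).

Write x_i = (sqrt(2460) + m_i)/d_i with (m_0, d_0) = (0, 1). a_0 = floor(sqrt(2460)) = 49, since 49^2 = 2401 <= 2460 < 2500 = 50^2.
Iterate m_{i+1} = d_i*a_i - m_i, d_{i+1} = (2460 - m_{i+1}^2)/d_i, a_{i+1} = floor((a_0 + m_{i+1})/d_{i+1}):
  m_1 = 1*49 - 0 = 49, d_1 = (2460 - 49^2)/1 = 59/1 = 59, a_1 = floor((49 + 49)/59) = 1.
  m_2 = 59*1 - 49 = 10, d_2 = (2460 - 10^2)/59 = 2360/59 = 40, a_2 = floor((49 + 10)/40) = 1.
  m_3 = 40*1 - 10 = 30, d_3 = (2460 - 30^2)/40 = 1560/40 = 39, a_3 = floor((49 + 30)/39) = 2.
  m_4 = 39*2 - 30 = 48, d_4 = (2460 - 48^2)/39 = 156/39 = 4, a_4 = floor((49 + 48)/4) = 24.
  m_5 = 4*24 - 48 = 48, d_5 = (2460 - 48^2)/4 = 156/4 = 39, a_5 = floor((49 + 48)/39) = 2.
  m_6 = 39*2 - 48 = 30, d_6 = (2460 - 30^2)/39 = 1560/39 = 40, a_6 = floor((49 + 30)/40) = 1.
  m_7 = 40*1 - 30 = 10, d_7 = (2460 - 10^2)/40 = 2360/40 = 59, a_7 = floor((49 + 10)/59) = 1.
  m_8 = 59*1 - 10 = 49, d_8 = (2460 - 49^2)/59 = 59/59 = 1, a_8 = floor((49 + 49)/1) = 98.
  m_9 = 1*98 - 49 = 49, d_9 = (2460 - 49^2)/1 = 59/1 = 59: (m_9, d_9) = (m_1, d_1) = (49, 59), so from here the quotients repeat a_1, ..., a_8; the period length is 8.
Hence the expansion of sqrt(2460) is a_0 = 49 followed by the repeating block 1, 1, 2, 24, 2, 1, 1, 98 (period 8).

[49; (1, 1, 2, 24, 2, 1, 1, 98)]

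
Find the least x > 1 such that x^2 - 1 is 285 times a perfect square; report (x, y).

First expand sqrt(285) as a continued fraction. With x_i = (sqrt(285) + m_i)/d_i and (m_0, d_0) = (0, 1): a_0 = floor(sqrt(285)) = 16, since 16^2 = 256 <= 285 < 289 = 17^2.
Iterate m_{i+1} = d_i*a_i - m_i, d_{i+1} = (285 - m_{i+1}^2)/d_i, a_{i+1} = floor((a_0 + m_{i+1})/d_{i+1}):
  m_1 = 1*16 - 0 = 16, d_1 = (285 - 16^2)/1 = 29/1 = 29, a_1 = floor((16 + 16)/29) = 1.
  m_2 = 29*1 - 16 = 13, d_2 = (285 - 13^2)/29 = 116/29 = 4, a_2 = floor((16 + 13)/4) = 7.
  m_3 = 4*7 - 13 = 15, d_3 = (285 - 15^2)/4 = 60/4 = 15, a_3 = floor((16 + 15)/15) = 2.
  m_4 = 15*2 - 15 = 15, d_4 = (285 - 15^2)/15 = 60/15 = 4, a_4 = floor((16 + 15)/4) = 7.
  m_5 = 4*7 - 15 = 13, d_5 = (285 - 13^2)/4 = 116/4 = 29, a_5 = floor((16 + 13)/29) = 1.
  m_6 = 29*1 - 13 = 16, d_6 = (285 - 16^2)/29 = 29/29 = 1, a_6 = floor((16 + 16)/1) = 32.
  m_7 = 1*32 - 16 = 16, d_7 = (285 - 16^2)/1 = 29/1 = 29: (m_7, d_7) = (m_1, d_1) = (16, 29), so from here the quotients repeat a_1, ..., a_6; the period length is 6.
So sqrt(285) = [16; (1, 7, 2, 7, 1, 32)] with period length k = 6.
k is even, so the fundamental solution of x^2 - 285y^2 = 1 is (p_{k-1}, q_{k-1}) = (p_5, q_5); compute convergents through index 5.
Convergents (p_i = a_i*p_{i-1} + p_{i-2}, q_i = a_i*q_{i-1} + q_{i-2} with p_{-2}=0, p_{-1}=1, q_{-2}=1, q_{-1}=0):
  i=0: a_0=16, p_0 = 16*1 + 0 = 16, q_0 = 16*0 + 1 = 1.
  i=1: a_1=1, p_1 = 1*16 + 1 = 17, q_1 = 1*1 + 0 = 1.
  i=2: a_2=7, p_2 = 7*17 + 16 = 135, q_2 = 7*1 + 1 = 8.
  i=3: a_3=2, p_3 = 2*135 + 17 = 287, q_3 = 2*8 + 1 = 17.
  i=4: a_4=7, p_4 = 7*287 + 135 = 2144, q_4 = 7*17 + 8 = 127.
  i=5: a_5=1, p_5 = 1*2144 + 287 = 2431, q_5 = 1*127 + 17 = 144.
Check: 2431^2 - 285*144^2 = 5909761 - 5909760 = 1, so (x, y) = (2431, 144) solves the equation, and by the theorem it is the least positive solution.

(x, y) = (2431, 144)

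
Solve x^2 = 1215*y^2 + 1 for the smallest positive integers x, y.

(x, y) = (244, 7)

First expand sqrt(1215) as a continued fraction. With x_i = (sqrt(1215) + m_i)/d_i and (m_0, d_0) = (0, 1): a_0 = floor(sqrt(1215)) = 34, since 34^2 = 1156 <= 1215 < 1225 = 35^2.
Iterate m_{i+1} = d_i*a_i - m_i, d_{i+1} = (1215 - m_{i+1}^2)/d_i, a_{i+1} = floor((a_0 + m_{i+1})/d_{i+1}):
  m_1 = 1*34 - 0 = 34, d_1 = (1215 - 34^2)/1 = 59/1 = 59, a_1 = floor((34 + 34)/59) = 1.
  m_2 = 59*1 - 34 = 25, d_2 = (1215 - 25^2)/59 = 590/59 = 10, a_2 = floor((34 + 25)/10) = 5.
  m_3 = 10*5 - 25 = 25, d_3 = (1215 - 25^2)/10 = 590/10 = 59, a_3 = floor((34 + 25)/59) = 1.
  m_4 = 59*1 - 25 = 34, d_4 = (1215 - 34^2)/59 = 59/59 = 1, a_4 = floor((34 + 34)/1) = 68.
  m_5 = 1*68 - 34 = 34, d_5 = (1215 - 34^2)/1 = 59/1 = 59: (m_5, d_5) = (m_1, d_1) = (34, 59), so from here the quotients repeat a_1, ..., a_4; the period length is 4.
So sqrt(1215) = [34; (1, 5, 1, 68)] with period length k = 4.
k is even, so the fundamental solution of x^2 - 1215y^2 = 1 is (p_{k-1}, q_{k-1}) = (p_3, q_3); compute convergents through index 3.
Convergents (p_i = a_i*p_{i-1} + p_{i-2}, q_i = a_i*q_{i-1} + q_{i-2} with p_{-2}=0, p_{-1}=1, q_{-2}=1, q_{-1}=0):
  i=0: a_0=34, p_0 = 34*1 + 0 = 34, q_0 = 34*0 + 1 = 1.
  i=1: a_1=1, p_1 = 1*34 + 1 = 35, q_1 = 1*1 + 0 = 1.
  i=2: a_2=5, p_2 = 5*35 + 34 = 209, q_2 = 5*1 + 1 = 6.
  i=3: a_3=1, p_3 = 1*209 + 35 = 244, q_3 = 1*6 + 1 = 7.
Check: 244^2 - 1215*7^2 = 59536 - 59535 = 1, so (x, y) = (244, 7) solves the equation, and by the theorem it is the least positive solution.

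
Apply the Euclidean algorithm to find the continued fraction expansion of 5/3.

[1; 1, 2]

Run the Euclidean algorithm on 5 and 3; the successive quotients are the partial quotients a_0, a_1, ... (each step inverts the fractional part left over by the previous one):
  5 = 1*3 + 2, so a_0 = 1.
  3 = 1*2 + 1, so a_1 = 1.
  2 = 2*1 + 0, so a_2 = 2.
The remainder reaches 0 after 3 divisions, so the expansion has 3 partial quotients, read off in order.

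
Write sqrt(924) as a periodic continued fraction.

Write x_i = (sqrt(924) + m_i)/d_i with (m_0, d_0) = (0, 1). a_0 = floor(sqrt(924)) = 30, since 30^2 = 900 <= 924 < 961 = 31^2.
Iterate m_{i+1} = d_i*a_i - m_i, d_{i+1} = (924 - m_{i+1}^2)/d_i, a_{i+1} = floor((a_0 + m_{i+1})/d_{i+1}):
  m_1 = 1*30 - 0 = 30, d_1 = (924 - 30^2)/1 = 24/1 = 24, a_1 = floor((30 + 30)/24) = 2.
  m_2 = 24*2 - 30 = 18, d_2 = (924 - 18^2)/24 = 600/24 = 25, a_2 = floor((30 + 18)/25) = 1.
  m_3 = 25*1 - 18 = 7, d_3 = (924 - 7^2)/25 = 875/25 = 35, a_3 = floor((30 + 7)/35) = 1.
  m_4 = 35*1 - 7 = 28, d_4 = (924 - 28^2)/35 = 140/35 = 4, a_4 = floor((30 + 28)/4) = 14.
  m_5 = 4*14 - 28 = 28, d_5 = (924 - 28^2)/4 = 140/4 = 35, a_5 = floor((30 + 28)/35) = 1.
  m_6 = 35*1 - 28 = 7, d_6 = (924 - 7^2)/35 = 875/35 = 25, a_6 = floor((30 + 7)/25) = 1.
  m_7 = 25*1 - 7 = 18, d_7 = (924 - 18^2)/25 = 600/25 = 24, a_7 = floor((30 + 18)/24) = 2.
  m_8 = 24*2 - 18 = 30, d_8 = (924 - 30^2)/24 = 24/24 = 1, a_8 = floor((30 + 30)/1) = 60.
  m_9 = 1*60 - 30 = 30, d_9 = (924 - 30^2)/1 = 24/1 = 24: (m_9, d_9) = (m_1, d_1) = (30, 24), so from here the quotients repeat a_1, ..., a_8; the period length is 8.
Hence the expansion of sqrt(924) is a_0 = 30 followed by the repeating block 2, 1, 1, 14, 1, 1, 2, 60 (period 8).

[30; (2, 1, 1, 14, 1, 1, 2, 60)]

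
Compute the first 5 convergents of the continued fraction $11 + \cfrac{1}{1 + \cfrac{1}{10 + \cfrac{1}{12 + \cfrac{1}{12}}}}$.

11/1, 12/1, 131/11, 1584/133, 19139/1607

Using the convergent recurrence p_i = a_i*p_{i-1} + p_{i-2}, q_i = a_i*q_{i-1} + q_{i-2} with p_{-2}=0, p_{-1}=1, q_{-2}=1, q_{-1}=0:
  i=0: a_0=11, p_0 = 11*1 + 0 = 11, q_0 = 11*0 + 1 = 1.
  i=1: a_1=1, p_1 = 1*11 + 1 = 12, q_1 = 1*1 + 0 = 1.
  i=2: a_2=10, p_2 = 10*12 + 11 = 131, q_2 = 10*1 + 1 = 11.
  i=3: a_3=12, p_3 = 12*131 + 12 = 1584, q_3 = 12*11 + 1 = 133.
  i=4: a_4=12, p_4 = 12*1584 + 131 = 19139, q_4 = 12*133 + 11 = 1607.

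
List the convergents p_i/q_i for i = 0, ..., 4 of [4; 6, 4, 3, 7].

4/1, 25/6, 104/25, 337/81, 2463/592

Using the convergent recurrence p_i = a_i*p_{i-1} + p_{i-2}, q_i = a_i*q_{i-1} + q_{i-2} with p_{-2}=0, p_{-1}=1, q_{-2}=1, q_{-1}=0:
  i=0: a_0=4, p_0 = 4*1 + 0 = 4, q_0 = 4*0 + 1 = 1.
  i=1: a_1=6, p_1 = 6*4 + 1 = 25, q_1 = 6*1 + 0 = 6.
  i=2: a_2=4, p_2 = 4*25 + 4 = 104, q_2 = 4*6 + 1 = 25.
  i=3: a_3=3, p_3 = 3*104 + 25 = 337, q_3 = 3*25 + 6 = 81.
  i=4: a_4=7, p_4 = 7*337 + 104 = 2463, q_4 = 7*81 + 25 = 592.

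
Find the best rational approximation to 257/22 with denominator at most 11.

35/3

Expand x = 257/22 as a continued fraction with the Euclidean algorithm:
  257 = 11*22 + 15, so a_0 = 11.
  22 = 1*15 + 7, so a_1 = 1.
  15 = 2*7 + 1, so a_2 = 2.
  7 = 7*1 + 0, so a_3 = 7.
so x = [11; 1, 2, 7].
Convergents (p_i = a_i*p_{i-1} + p_{i-2}, q_i = a_i*q_{i-1} + q_{i-2} with p_{-2}=0, p_{-1}=1, q_{-2}=1, q_{-1}=0), until the denominator exceeds 11:
  i=0: a_0=11, p_0 = 11*1 + 0 = 11, q_0 = 11*0 + 1 = 1.
  i=1: a_1=1, p_1 = 1*11 + 1 = 12, q_1 = 1*1 + 0 = 1.
  i=2: a_2=2, p_2 = 2*12 + 11 = 35, q_2 = 2*1 + 1 = 3.
  i=3: a_3=7, p_3 = 7*35 + 12 = 257, q_3 = 7*3 + 1 = 22.
q_3 = 22 > 11, so the last convergent with denominator <= 11 is p_2/q_2 = 35/3.
The closest fraction with denominator <= 11 is either p_2/q_2 or the intermediate fraction (k*p_2 + p_1)/(k*q_2 + q_1) with the largest k >= 1 whose denominator stays <= 11; these approach x as k grows, and every other convergent or intermediate fraction in range is farther away.
Largest k: floor((11 - q_1)/q_2) = floor((11 - 1)/3) = 3.
That gives (3*35 + 12)/(3*3 + 1) = 117/10.
Compare the errors: |x - 35/3| = |257*3 - 35*22|/(22*3) = 1/66, and |x - 117/10| = |257*10 - 117*22|/(22*10) = 4/220.
Cross-multiplying, 1*220 = 220 < 264 = 4*66, so 1/66 is smaller: the convergent 35/3 is closer to x than 117/10.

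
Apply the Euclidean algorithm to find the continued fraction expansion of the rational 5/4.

[1; 4]

Run the Euclidean algorithm on 5 and 4; the successive quotients are the partial quotients a_0, a_1, ... (each step inverts the fractional part left over by the previous one):
  5 = 1*4 + 1, so a_0 = 1.
  4 = 4*1 + 0, so a_1 = 4.
The remainder reaches 0 after 2 divisions, so the expansion has 2 partial quotients, read off in order.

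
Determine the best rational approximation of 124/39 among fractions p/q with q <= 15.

Expand x = 124/39 as a continued fraction with the Euclidean algorithm:
  124 = 3*39 + 7, so a_0 = 3.
  39 = 5*7 + 4, so a_1 = 5.
  7 = 1*4 + 3, so a_2 = 1.
  4 = 1*3 + 1, so a_3 = 1.
  3 = 3*1 + 0, so a_4 = 3.
so x = [3; 5, 1, 1, 3].
Convergents (p_i = a_i*p_{i-1} + p_{i-2}, q_i = a_i*q_{i-1} + q_{i-2} with p_{-2}=0, p_{-1}=1, q_{-2}=1, q_{-1}=0), until the denominator exceeds 15:
  i=0: a_0=3, p_0 = 3*1 + 0 = 3, q_0 = 3*0 + 1 = 1.
  i=1: a_1=5, p_1 = 5*3 + 1 = 16, q_1 = 5*1 + 0 = 5.
  i=2: a_2=1, p_2 = 1*16 + 3 = 19, q_2 = 1*5 + 1 = 6.
  i=3: a_3=1, p_3 = 1*19 + 16 = 35, q_3 = 1*6 + 5 = 11.
  i=4: a_4=3, p_4 = 3*35 + 19 = 124, q_4 = 3*11 + 6 = 39.
q_4 = 39 > 15, so the last convergent with denominator <= 15 is p_3/q_3 = 35/11.
The closest fraction with denominator <= 15 is either p_3/q_3 or the intermediate fraction (k*p_3 + p_2)/(k*q_3 + q_2) with the largest k >= 1 whose denominator stays <= 15; these approach x as k grows, and every other convergent or intermediate fraction in range is farther away.
Largest k: floor((15 - q_2)/q_3) = floor((15 - 6)/11) = 0.
Since k = 0, no intermediate fraction beyond p_3/q_3 has denominator <= 15, so the convergent 35/11 is the closest (its error is |124*11 - 35*39|/(39*11) = 1/429).

35/11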